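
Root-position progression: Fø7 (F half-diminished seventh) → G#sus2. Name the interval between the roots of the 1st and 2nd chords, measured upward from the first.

augmented second

The roots are F and G#.
F up to G# is 3 semitones, a half step wider than a major second, so the interval is augmented.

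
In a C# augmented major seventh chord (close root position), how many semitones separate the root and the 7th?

C#+maj7: C#–E#–G##–B#.
C# to B# is a major seventh: 11 semitones.

11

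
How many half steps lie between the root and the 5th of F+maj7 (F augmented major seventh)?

Spelling the chord: F A C# E.
F to C# is an augmented fifth: 8 semitones.

8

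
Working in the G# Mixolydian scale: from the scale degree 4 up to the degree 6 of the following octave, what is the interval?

major tenth

The scale runs G# A# B# C# D# E# F#.
The scale degree 4 is C# and the 6th scale degree (up an octave) is E#.
Counting 10 letters and 16 half steps from C# gives a major tenth.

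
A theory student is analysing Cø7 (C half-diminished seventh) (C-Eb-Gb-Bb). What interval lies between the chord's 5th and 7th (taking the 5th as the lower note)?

The 5th is Gb and the 7th is Bb.
Counting 3 letters and 4 half steps from Gb gives a major third.

major 3rd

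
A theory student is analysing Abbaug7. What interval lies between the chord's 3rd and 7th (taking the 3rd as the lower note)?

The chord tones of Abb+7 (Abb augmented seventh) are Abb Cb Eb Gbb.
The 3rd is Cb and the 7th is Gbb.
5 letter names make it a fifth; at 6 semitones (a half step narrower than perfect) the quality is diminished.
That tritone between 3rd and 7th is what gives the dominant seventh its pull toward resolution.

d5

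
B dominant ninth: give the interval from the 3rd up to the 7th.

Spelling the chord: B-D#-F#-A-C#.
So we need the interval from D# up to A.
D# up to A is 6 semitones, a half step narrower than a perfect fifth, so the interval is diminished.
That tritone between 3rd and 7th is what gives the dominant seventh its pull toward resolution.

diminished 5th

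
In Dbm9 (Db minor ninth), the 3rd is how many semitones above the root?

Dbmin9: Db-Fb-Ab-Cb-Eb.
Db to Fb is a minor third: 3 semitones.

3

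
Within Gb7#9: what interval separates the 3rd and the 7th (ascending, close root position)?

Gb7#9 is spelled Gb-Bb-Db-Fb-A.
That puts Bb below Fb.
5 letter names make it a fifth; at 6 semitones (a half step narrower than perfect) the quality is diminished.

diminished fifth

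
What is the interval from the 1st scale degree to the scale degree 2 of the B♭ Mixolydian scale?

B♭ mixolydian: B♭ C D E♭ F G A♭.
That puts B♭ below C.
From B♭ to C is 2 semitones, exactly the major second.

major second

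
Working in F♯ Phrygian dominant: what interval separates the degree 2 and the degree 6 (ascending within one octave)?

perfect 5th

F♯ phrygian dominant: F♯ G A♯ B C♯ D E.
That puts G below D.
From G to D is 7 semitones, exactly the perfect fifth.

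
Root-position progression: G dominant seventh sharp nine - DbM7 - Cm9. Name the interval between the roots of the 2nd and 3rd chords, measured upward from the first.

major seventh

The roots are Db and C.
From Db to C is 11 semitones, exactly the major seventh.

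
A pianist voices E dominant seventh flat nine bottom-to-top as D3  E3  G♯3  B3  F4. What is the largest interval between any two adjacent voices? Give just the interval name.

Adjacent intervals: D3→E3 = major second; E3→G♯3 = major third; G♯3→B3 = minor third; B3→F4 = diminished fifth.
The largest is B3 to F4, a diminished fifth (6 semitones).

diminished 5th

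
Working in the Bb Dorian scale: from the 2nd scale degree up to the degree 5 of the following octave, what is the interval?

Bb dorian: Bb C Db Eb F G Ab.
2nd scale degree = C; 5th scale degree (up an octave) = F.
C up to F spans 11 letter names and 17 semitones — a perfect eleventh.

P11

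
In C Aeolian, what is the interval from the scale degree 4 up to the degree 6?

minor 3rd

The scale runs C D Eb F G Ab Bb.
So we need the interval from F up to Ab.
F up to Ab is 3 semitones, a half step narrower than a major third, so the interval is minor.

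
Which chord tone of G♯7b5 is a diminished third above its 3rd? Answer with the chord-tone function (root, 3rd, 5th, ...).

5th

G♯ dominant seventh flat five is spelled G♯-B♯-D-F♯.
The 3rd is B♯. A diminished third above B♯ is D.
D is the chord's 5th.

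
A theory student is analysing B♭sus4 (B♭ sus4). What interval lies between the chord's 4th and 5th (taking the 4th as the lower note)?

major second

B♭ sus4 is spelled B♭, E♭, F.
The 4th is E♭ and the 5th is F.
E♭ up to F spans 2 letter names and 2 semitones — a major second.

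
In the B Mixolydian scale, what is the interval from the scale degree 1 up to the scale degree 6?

Spelling the B Mixolydian scale: B C♯ D♯ E F♯ G♯ A.
The scale degree 1 is B and the degree 6 is G♯.
B up to G♯ spans 6 letter names and 9 semitones — a major sixth.

major sixth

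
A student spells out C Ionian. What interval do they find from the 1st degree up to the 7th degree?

major 7th

Spelling C Ionian: C D E F G A B.
The 1st degree is C and the degree 7 is B.
From C to B is 11 semitones, exactly the major seventh.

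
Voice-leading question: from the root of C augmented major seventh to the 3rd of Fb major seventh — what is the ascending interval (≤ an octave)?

minor sixth

C augmented major seventh has C as its root, and Fb major seventh has Ab as its 3rd.
C up to Ab is 8 semitones, a half step narrower than a major sixth, so the interval is minor.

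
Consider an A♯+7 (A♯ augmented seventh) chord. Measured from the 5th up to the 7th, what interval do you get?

A♯aug7 (A♯ augmented seventh): A♯ C𝄪 E𝄪 G♯.
The 5th is E𝄪 and the 7th is G♯.
E𝄪 up to G♯ is 2 semitones, a whole step narrower than a major third, so the interval is diminished.

diminished 3rd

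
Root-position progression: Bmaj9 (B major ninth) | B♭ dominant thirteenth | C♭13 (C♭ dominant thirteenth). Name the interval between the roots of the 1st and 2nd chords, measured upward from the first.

diminished octave

The roots are B and B♭.
8 letter names make it an octave; at 11 semitones (a half step narrower than perfect) the quality is diminished.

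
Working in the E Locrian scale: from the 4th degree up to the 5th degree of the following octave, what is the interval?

Spelling the E Locrian scale: E F G A Bb C D.
That puts A below Bb.
A up to Bb is 13 semitones, a half step narrower than a major ninth, so the interval is minor.

minor ninth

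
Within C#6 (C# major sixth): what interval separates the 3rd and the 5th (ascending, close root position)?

C# major sixth: C#–E#–G#–A#.
The 3rd is E# and the 5th is G#.
3 letter names make it a third; at 3 semitones (a half step narrower than major) the quality is minor.

minor third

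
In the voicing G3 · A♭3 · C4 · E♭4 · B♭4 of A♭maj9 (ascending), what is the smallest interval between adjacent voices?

Adjacent intervals: G3→A♭3 = minor second; A♭3→C4 = major third; C4→E♭4 = minor third; E♭4→B♭4 = perfect fifth.
The smallest is G3 to A♭3, a minor second (1 semitone).

minor second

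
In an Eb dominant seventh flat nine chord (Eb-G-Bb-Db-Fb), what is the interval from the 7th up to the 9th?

minor third

The 7th is Db and the 9th is Fb.
From Db to Fb: 3 semitones over a third = minor.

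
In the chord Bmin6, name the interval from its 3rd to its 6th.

augmented fourth

Bmin6 (B minor sixth) is spelled B-D-F#-G#.
3rd = D; 6th = G#.
4 letter names make it a fourth; at 6 semitones (a half step wider than perfect) the quality is augmented.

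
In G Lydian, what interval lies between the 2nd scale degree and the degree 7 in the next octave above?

M13

Spelling G Lydian: G A B C# D E F#.
So we need the interval from A up to F#.
Counting 13 letters and 21 half steps from A gives a major thirteenth.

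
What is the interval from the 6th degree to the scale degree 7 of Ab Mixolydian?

The scale runs Ab Bb C Db Eb F Gb.
6th degree = F; 7th scale degree = Gb.
From F to Gb: 1 semitone over a second = minor.

minor second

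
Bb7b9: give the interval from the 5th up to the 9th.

diminished 5th

The chord tones of Bb dominant seventh flat nine are Bb D F Ab Cb.
So we need the interval from F up to Cb.
From F to Cb: 6 semitones over a fifth = diminished.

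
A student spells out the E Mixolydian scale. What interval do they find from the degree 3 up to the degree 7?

E mixolydian: E F# G# A B C# D.
So we need the interval from G# up to D.
5 letter names make it a fifth; at 6 semitones (a half step narrower than perfect) the quality is diminished.

diminished 5th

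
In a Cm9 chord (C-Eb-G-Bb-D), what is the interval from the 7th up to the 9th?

7th = Bb; 9th = D.
From Bb to D is 4 semitones, exactly the major third.

major third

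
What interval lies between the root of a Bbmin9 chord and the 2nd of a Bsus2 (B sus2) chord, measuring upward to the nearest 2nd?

The root of Bbmin9 is Bb; the 2nd of Bsus2 (B sus2) is C#.
From Bb to C#: 3 semitones over a second = augmented.

augmented 2nd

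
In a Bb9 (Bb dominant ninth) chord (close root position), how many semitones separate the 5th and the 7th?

3

Bb9: Bb, D, F, Ab, C.
F to Ab is a minor third: 3 semitones.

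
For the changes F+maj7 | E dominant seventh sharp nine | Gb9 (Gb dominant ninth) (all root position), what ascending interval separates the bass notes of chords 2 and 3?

diminished third

The roots are E and Gb.
3 letter names make it a third; at 2 semitones (a whole step narrower than major) the quality is diminished.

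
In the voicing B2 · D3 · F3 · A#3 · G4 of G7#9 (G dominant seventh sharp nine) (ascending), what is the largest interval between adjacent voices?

diminished seventh

Adjacent intervals: B2→D3 = minor third; D3→F3 = minor third; F3→A#3 = augmented third; A#3→G4 = diminished seventh.
The largest is A#3 to G4, a diminished seventh (9 semitones).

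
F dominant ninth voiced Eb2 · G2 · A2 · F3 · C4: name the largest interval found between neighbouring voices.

Adjacent intervals: Eb2→G2 = major third; G2→A2 = major second; A2→F3 = minor sixth; F3→C4 = perfect fifth.
The largest is A2 to F3, a minor sixth (8 semitones).

minor sixth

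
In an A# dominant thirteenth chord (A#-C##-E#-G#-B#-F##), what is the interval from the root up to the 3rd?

The root is A# and the 3rd is C##.
A# up to C## spans 3 letter names and 4 semitones — a major third.

major third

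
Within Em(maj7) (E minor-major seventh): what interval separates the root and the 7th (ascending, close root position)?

The chord tones of EmM7 (E minor-major seventh) are E–G–B–D♯.
That puts E below D♯.
From E to D♯ is 11 semitones, exactly the major seventh.

major seventh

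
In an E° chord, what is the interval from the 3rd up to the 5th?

E° is spelled E G B♭.
So we need the interval from G up to B♭.
G up to B♭ is 3 semitones, a half step narrower than a major third, so the interval is minor.

minor third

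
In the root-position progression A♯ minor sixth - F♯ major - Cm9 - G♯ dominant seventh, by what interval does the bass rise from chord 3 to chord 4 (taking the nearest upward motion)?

The roots are C and G♯.
5 letter names make it a fifth; at 8 semitones (a half step wider than perfect) the quality is augmented.

augmented fifth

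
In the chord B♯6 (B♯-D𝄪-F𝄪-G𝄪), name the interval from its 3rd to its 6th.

The 3rd is D𝄪 and the 6th is G𝄪.
Counting 4 letters and 5 half steps from D𝄪 gives a perfect fourth.

perfect fourth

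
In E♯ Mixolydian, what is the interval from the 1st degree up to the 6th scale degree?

major sixth

E♯ mixolydian: E♯ F𝄪 G𝄪 A♯ B♯ C𝄪 D♯.
The 1st degree is E♯ and the 6th degree is C𝄪.
E♯ up to C𝄪 spans 6 letter names and 9 semitones — a major sixth.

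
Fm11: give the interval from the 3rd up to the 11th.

Fm11: F, Ab, C, Eb, G, Bb.
3rd = Ab; 11th = Bb.
From Ab to Bb is 14 semitones, exactly the major ninth.

major ninth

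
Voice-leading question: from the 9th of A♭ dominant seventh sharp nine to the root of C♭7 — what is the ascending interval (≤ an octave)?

The 9th of A♭ dominant seventh sharp nine is B; the root of C♭7 is C♭.
B up to C♭ is 0 semitones, a whole step narrower than a major second, so the interval is diminished.

d2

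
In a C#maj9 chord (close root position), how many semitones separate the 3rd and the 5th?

The chord tones of C#maj9 (C# major ninth) are C#–E#–G#–B#–D#.
E# to G# is a minor third: 3 semitones.

3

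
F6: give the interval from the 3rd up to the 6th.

Spelling the chord: F, A, C, D.
3rd = A; 6th = D.
Counting 4 letters and 5 half steps from A gives a perfect fourth.

perfect fourth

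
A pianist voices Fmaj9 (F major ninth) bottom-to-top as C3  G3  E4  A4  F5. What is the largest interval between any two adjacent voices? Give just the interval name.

major 6th

Adjacent intervals: C3→G3 = perfect fifth; G3→E4 = major sixth; E4→A4 = perfect fourth; A4→F5 = minor sixth.
The largest is G3 to E4, a major sixth (9 semitones).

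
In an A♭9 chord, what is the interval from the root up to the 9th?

major 9th

Spelling the chord: A♭–C–E♭–G♭–B♭.
Root = A♭; 9th = B♭.
Counting 9 letters and 14 half steps from A♭ gives a major ninth.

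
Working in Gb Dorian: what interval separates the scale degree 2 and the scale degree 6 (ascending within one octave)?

P5

Spelling Gb Dorian: Gb Ab Bbb Cb Db Eb Fb.
Scale degree 2 = Ab; 6th degree = Eb.
Ab up to Eb spans 5 letter names and 7 semitones — a perfect fifth.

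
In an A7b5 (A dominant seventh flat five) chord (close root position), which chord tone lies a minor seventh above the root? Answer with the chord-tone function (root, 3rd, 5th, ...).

A7b5: A-C♯-E♭-G.
The root is A. A minor seventh above A is G.
G is the chord's 7th.

7th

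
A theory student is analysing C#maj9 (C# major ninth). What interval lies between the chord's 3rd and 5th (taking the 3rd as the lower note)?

minor third

C# major ninth: C#, E#, G#, B#, D#.
The 3rd is E# and the 5th is G#.
From E# to G#: 3 semitones over a third = minor.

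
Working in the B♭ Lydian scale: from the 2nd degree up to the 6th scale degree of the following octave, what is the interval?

B♭ lydian: B♭ C D E F G A.
That puts C below G.
Counting 12 letters and 19 half steps from C gives a perfect twelfth.

perfect 12th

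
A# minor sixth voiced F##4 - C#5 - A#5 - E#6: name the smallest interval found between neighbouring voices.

Adjacent intervals: F##4→C#5 = diminished fifth; C#5→A#5 = major sixth; A#5→E#6 = perfect fifth.
The smallest is F##4 to C#5, a diminished fifth (6 semitones).

d5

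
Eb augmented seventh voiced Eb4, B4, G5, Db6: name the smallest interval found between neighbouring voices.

Adjacent intervals: Eb4→B4 = augmented fifth; B4→G5 = minor sixth; G5→Db6 = diminished fifth.
The smallest is G5 to Db6, a diminished fifth (6 semitones).

diminished fifth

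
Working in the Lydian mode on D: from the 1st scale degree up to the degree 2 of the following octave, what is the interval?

The scale runs D E F♯ G♯ A B C♯.
The 1st scale degree is D and the degree 2 (up an octave) is E.
From D to E is 14 semitones, exactly the major ninth.

M9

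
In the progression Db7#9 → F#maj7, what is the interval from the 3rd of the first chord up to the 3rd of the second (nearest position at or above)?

Db7#9 has F as its 3rd, and F#maj7 has A# as its 3rd.
F up to A# is 5 semitones, a half step wider than a major third, so the interval is augmented.

augmented 3rd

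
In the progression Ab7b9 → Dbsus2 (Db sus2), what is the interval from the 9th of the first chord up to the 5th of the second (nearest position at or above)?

major seventh

The 9th of Ab7b9 is Bbb; the 5th of Dbsus2 (Db sus2) is Ab.
From Bbb to Ab is 11 semitones, exactly the major seventh.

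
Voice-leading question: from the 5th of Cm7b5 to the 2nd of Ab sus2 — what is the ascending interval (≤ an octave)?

The 5th of Cm7b5 is Gb; the 2nd of Ab sus2 is Bb.
From Gb to Bb is 4 semitones, exactly the major third.

major 3rd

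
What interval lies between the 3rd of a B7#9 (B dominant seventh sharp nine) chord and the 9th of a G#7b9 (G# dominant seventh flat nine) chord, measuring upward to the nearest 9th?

diminished 5th

B7#9 (B dominant seventh sharp nine) has D# as its 3rd, and G#7b9 (G# dominant seventh flat nine) has A as its 9th.
From D# to A: 6 semitones over a fifth = diminished.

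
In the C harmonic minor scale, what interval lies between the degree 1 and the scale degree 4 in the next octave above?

perfect eleventh

C harmonic minor: C D E♭ F G A♭ B.
Degree 1 = C; 4th scale degree (up an octave) = F.
Counting 11 letters and 17 half steps from C gives a perfect eleventh.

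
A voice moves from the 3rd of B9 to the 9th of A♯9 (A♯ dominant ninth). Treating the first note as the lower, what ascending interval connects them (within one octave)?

The 3rd of B9 is D♯; the 9th of A♯9 (A♯ dominant ninth) is B♯.
Counting 6 letters and 9 half steps from D♯ gives a major sixth.

major sixth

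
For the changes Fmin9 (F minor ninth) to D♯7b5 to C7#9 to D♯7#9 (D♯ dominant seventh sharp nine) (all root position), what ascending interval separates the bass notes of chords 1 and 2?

The roots are F and D♯.
From F to D♯: 10 semitones over a sixth = augmented.

augmented sixth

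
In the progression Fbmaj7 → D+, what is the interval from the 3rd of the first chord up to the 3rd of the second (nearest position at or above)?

augmented sixth

Fbmaj7 has Ab as its 3rd, and D+ has F# as its 3rd.
From Ab to F#: 10 semitones over a sixth = augmented.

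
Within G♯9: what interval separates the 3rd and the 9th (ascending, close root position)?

G♯9: G♯-B♯-D♯-F♯-A♯.
That puts B♯ below A♯.
7 letter names make it a seventh; at 10 semitones (a half step narrower than major) the quality is minor.

minor seventh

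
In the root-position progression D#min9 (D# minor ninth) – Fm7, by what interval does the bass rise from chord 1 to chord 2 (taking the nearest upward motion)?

The roots are D# and F.
D# up to F is 2 semitones, a whole step narrower than a major third, so the interval is diminished.

d3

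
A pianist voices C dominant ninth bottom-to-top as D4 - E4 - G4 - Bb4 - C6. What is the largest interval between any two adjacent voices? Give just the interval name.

major 9th

Adjacent intervals: D4→E4 = major second; E4→G4 = minor third; G4→Bb4 = minor third; Bb4→C6 = major ninth.
The largest is Bb4 to C6, a major ninth (14 semitones).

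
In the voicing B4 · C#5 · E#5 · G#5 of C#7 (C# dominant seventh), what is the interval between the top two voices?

Those voices are E#5 and G#5.
3 letter names make it a third; at 3 semitones (a half step narrower than major) the quality is minor.

m3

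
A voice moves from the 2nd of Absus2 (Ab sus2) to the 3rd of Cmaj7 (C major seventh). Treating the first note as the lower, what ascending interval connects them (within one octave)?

augmented fourth

Absus2 (Ab sus2) has Bb as its 2nd, and Cmaj7 (C major seventh) has E as its 3rd.
From Bb to E: 6 semitones over a fourth = augmented.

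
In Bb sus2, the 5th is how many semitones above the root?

Spelling the chord: Bb C F.
Bb to F is a perfect fifth: 7 semitones.

7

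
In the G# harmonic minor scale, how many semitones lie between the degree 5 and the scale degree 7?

4

The scale is G# A# B C# D# E F##.
D# up to F## is a major third — 4 semitones.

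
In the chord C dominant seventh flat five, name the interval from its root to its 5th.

C dominant seventh flat five is spelled C–E–G♭–B♭.
That puts C below G♭.
5 letter names make it a fifth; at 6 semitones (a half step narrower than perfect) the quality is diminished.

diminished fifth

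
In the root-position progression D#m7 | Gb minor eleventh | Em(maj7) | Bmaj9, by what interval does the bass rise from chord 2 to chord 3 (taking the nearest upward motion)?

augmented sixth

The roots are Gb and E.
6 letter names make it a sixth; at 10 semitones (a half step wider than major) the quality is augmented.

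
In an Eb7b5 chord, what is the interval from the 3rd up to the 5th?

diminished third

The chord tones of Eb7b5 are Eb–G–Bbb–Db.
The 3rd is G and the 5th is Bbb.
From G to Bbb: 2 semitones over a third = diminished.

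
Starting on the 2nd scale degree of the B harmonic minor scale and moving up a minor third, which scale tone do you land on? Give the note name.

The scale is B C# D E F# G A#.
The 2nd scale degree is C#; a minor third above that is E — scale degree 4.

E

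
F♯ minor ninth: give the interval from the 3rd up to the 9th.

F♯ minor ninth is spelled F♯-A-C♯-E-G♯.
The 3rd is A and the 9th is G♯.
From A to G♯ is 11 semitones, exactly the major seventh.

major seventh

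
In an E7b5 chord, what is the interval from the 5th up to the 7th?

E7b5 (E dominant seventh flat five) is spelled E G# Bb D.
So we need the interval from Bb up to D.
From Bb to D is 4 semitones, exactly the major third.

major third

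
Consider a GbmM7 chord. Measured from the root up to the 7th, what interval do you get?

Spelling the chord: Gb, Bbb, Db, F.
The root is Gb and the 7th is F.
From Gb to F is 11 semitones, exactly the major seventh.

major 7th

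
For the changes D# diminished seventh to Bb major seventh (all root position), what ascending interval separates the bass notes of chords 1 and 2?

The roots are D# and Bb.
6 letter names make it a sixth; at 7 semitones (a whole step narrower than major) the quality is diminished.

d6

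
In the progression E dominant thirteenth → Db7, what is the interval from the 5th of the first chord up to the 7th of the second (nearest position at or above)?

diminished second

The 5th of E dominant thirteenth is B; the 7th of Db7 is Cb.
B up to Cb is 0 semitones, a whole step narrower than a major second, so the interval is diminished.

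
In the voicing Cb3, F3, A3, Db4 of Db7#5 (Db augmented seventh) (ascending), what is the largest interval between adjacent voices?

A4

Adjacent intervals: Cb3→F3 = augmented fourth; F3→A3 = major third; A3→Db4 = diminished fourth.
The largest is Cb3 to F3, an augmented fourth (6 semitones).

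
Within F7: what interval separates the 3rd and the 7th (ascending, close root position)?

diminished fifth

The chord tones of F dominant seventh are F-A-C-Eb.
The 3rd is A and the 7th is Eb.
A up to Eb is 6 semitones, a half step narrower than a perfect fifth, so the interval is diminished.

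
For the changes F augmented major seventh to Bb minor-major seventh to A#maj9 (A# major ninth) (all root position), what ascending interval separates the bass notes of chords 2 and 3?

The roots are Bb and A#.
From Bb to A#: 12 semitones over a seventh = augmented.

A7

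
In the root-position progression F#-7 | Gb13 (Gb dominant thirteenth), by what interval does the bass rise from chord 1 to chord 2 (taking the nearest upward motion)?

The roots are F# and Gb.
From F# to Gb: 0 semitones over a second = diminished.

d2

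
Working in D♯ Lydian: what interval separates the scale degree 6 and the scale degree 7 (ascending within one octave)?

Spelling D♯ Lydian: D♯ E♯ F𝄪 G𝄪 A♯ B♯ C𝄪.
The scale degree 6 is B♯ and the 7th degree is C𝄪.
B♯ up to C𝄪 spans 2 letter names and 2 semitones — a major second.

major 2nd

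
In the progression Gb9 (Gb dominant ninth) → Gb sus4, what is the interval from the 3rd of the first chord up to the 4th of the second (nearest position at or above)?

minor 2nd

The 3rd of Gb9 (Gb dominant ninth) is Bb; the 4th of Gb sus4 is Cb.
2 letter names make it a second; at 1 semitone (a half step narrower than major) the quality is minor.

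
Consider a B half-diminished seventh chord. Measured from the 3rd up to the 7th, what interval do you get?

B half-diminished seventh: B, D, F, A.
That puts D below A.
From D to A is 7 semitones, exactly the perfect fifth.

perfect fifth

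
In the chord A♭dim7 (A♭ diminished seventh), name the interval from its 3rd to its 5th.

minor 3rd

A♭ diminished seventh: A♭-C♭-E𝄫-G𝄫.
The 3rd is C♭ and the 5th is E𝄫.
From C♭ to E𝄫: 3 semitones over a third = minor.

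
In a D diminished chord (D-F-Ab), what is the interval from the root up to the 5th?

That puts D below Ab.
5 letter names make it a fifth; at 6 semitones (a half step narrower than perfect) the quality is diminished.

diminished 5th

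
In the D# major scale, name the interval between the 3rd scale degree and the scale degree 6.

The scale runs D# E# F## G# A# B# C##.
The 3rd scale degree is F## and the 6th degree is B#.
F## up to B# spans 4 letter names and 5 semitones — a perfect fourth.

perfect fourth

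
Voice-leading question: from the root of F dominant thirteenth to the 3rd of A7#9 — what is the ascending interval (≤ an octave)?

The root of F dominant thirteenth is F; the 3rd of A7#9 is C#.
From F to C#: 8 semitones over a fifth = augmented.

augmented fifth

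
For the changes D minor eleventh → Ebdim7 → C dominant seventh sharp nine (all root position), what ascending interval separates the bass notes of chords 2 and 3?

The roots are Eb and C.
Counting 6 letters and 9 half steps from Eb gives a major sixth.

major 6th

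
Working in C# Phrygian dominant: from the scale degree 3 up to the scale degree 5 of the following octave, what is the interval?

Spelling C# Phrygian dominant: C# D E# F# G# A B.
The scale degree 3 is E# and the degree 5 (up an octave) is G#.
E# up to G# is 15 semitones, a half step narrower than a major tenth, so the interval is minor.

minor 10th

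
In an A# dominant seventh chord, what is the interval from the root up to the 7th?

A#7: A#–C##–E#–G#.
That puts A# below G#.
7 letter names make it a seventh; at 10 semitones (a half step narrower than major) the quality is minor.

minor seventh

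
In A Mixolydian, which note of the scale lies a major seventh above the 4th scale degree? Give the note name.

C#

The scale is A B C# D E F# G.
The 4th scale degree is D; a major seventh above that is C# — scale degree 3.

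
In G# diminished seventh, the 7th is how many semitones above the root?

9

G#dim7: G#–B–D–F.
G# to F is a diminished seventh: 9 semitones.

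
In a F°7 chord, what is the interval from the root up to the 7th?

F°7: F, Ab, Cb, Ebb.
The root is F and the 7th is Ebb.
F up to Ebb is 9 semitones, a whole step narrower than a major seventh, so the interval is diminished.

d7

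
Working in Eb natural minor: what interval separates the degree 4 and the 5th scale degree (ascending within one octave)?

Eb natural minor: Eb F Gb Ab Bb Cb Db.
So we need the interval from Ab up to Bb.
Counting 2 letters and 2 half steps from Ab gives a major second.

major second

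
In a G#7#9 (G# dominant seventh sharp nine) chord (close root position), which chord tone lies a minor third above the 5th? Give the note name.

F#

G#7#9: G#–B#–D#–F#–A##.
The 5th is D#. A minor third above D# is F#.
F# is the chord's 7th.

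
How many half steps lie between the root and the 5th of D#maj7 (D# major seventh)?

Spelling the chord: D#, F##, A#, C##.
D# to A# is a perfect fifth: 7 semitones.

7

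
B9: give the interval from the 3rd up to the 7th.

diminished fifth

B9: B-D#-F#-A-C#.
The 3rd is D# and the 7th is A.
D# up to A is 6 semitones, a half step narrower than a perfect fifth, so the interval is diminished.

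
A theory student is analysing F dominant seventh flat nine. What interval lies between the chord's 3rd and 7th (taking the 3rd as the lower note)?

The chord tones of F7b9 are F–A–C–E♭–G♭.
The 3rd is A and the 7th is E♭.
From A to E♭: 6 semitones over a fifth = diminished.

diminished fifth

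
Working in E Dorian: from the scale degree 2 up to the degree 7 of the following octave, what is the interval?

minor 13th

Spelling E Dorian: E F♯ G A B C♯ D.
The scale degree 2 is F♯ and the degree 7 (up an octave) is D.
13 letter names make it a thirteenth; at 20 semitones (a half step narrower than major) the quality is minor.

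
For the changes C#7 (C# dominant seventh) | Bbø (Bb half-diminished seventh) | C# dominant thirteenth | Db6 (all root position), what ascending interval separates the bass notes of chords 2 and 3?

augmented 2nd

The roots are Bb and C#.
2 letter names make it a second; at 3 semitones (a half step wider than major) the quality is augmented.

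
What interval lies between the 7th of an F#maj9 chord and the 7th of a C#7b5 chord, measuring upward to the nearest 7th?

diminished fifth

The 7th of F#maj9 is E#; the 7th of C#7b5 is B.
5 letter names make it a fifth; at 6 semitones (a half step narrower than perfect) the quality is diminished.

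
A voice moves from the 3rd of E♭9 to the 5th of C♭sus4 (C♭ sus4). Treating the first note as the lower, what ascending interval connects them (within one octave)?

The 3rd of E♭9 is G; the 5th of C♭sus4 (C♭ sus4) is G♭.
8 letter names make it an octave; at 11 semitones (a half step narrower than perfect) the quality is diminished.

d8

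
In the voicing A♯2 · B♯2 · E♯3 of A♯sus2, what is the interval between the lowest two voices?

major 2nd

Those voices are A♯2 and B♯2.
From A♯ to B♯ is 2 semitones, exactly the major second.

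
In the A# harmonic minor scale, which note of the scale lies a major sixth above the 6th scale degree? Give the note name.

The scale is A# B# C# D# E# F# G##.
The 6th scale degree is F#; a major sixth above that is D# — scale degree 4.

D#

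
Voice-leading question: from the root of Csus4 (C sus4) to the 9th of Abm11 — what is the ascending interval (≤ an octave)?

m7

Csus4 (C sus4) has C as its root, and Abm11 has Bb as its 9th.
From C to Bb: 10 semitones over a seventh = minor.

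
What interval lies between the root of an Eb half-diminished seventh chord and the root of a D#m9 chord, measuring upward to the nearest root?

Eb half-diminished seventh has Eb as its root, and D#m9 has D# as its root.
7 letter names make it a seventh; at 12 semitones (a half step wider than major) the quality is augmented.

augmented 7th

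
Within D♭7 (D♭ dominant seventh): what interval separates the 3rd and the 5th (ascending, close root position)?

The chord tones of D♭7 (D♭ dominant seventh) are D♭ F A♭ C♭.
That puts F below A♭.
3 letter names make it a third; at 3 semitones (a half step narrower than major) the quality is minor.

minor 3rd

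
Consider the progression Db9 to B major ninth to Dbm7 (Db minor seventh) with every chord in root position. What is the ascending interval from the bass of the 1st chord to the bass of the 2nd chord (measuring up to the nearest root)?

augmented sixth

The roots are Db and B.
From Db to B: 10 semitones over a sixth = augmented.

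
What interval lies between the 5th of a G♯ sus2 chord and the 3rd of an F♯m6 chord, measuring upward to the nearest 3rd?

diminished fifth

G♯ sus2 has D♯ as its 5th, and F♯m6 has A as its 3rd.
From D♯ to A: 6 semitones over a fifth = diminished.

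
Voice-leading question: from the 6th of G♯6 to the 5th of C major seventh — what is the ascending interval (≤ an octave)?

diminished third

The 6th of G♯6 is E♯; the 5th of C major seventh is G.
E♯ up to G is 2 semitones, a whole step narrower than a major third, so the interval is diminished.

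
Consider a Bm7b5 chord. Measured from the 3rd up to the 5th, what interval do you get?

minor 3rd

The chord tones of Bø (B half-diminished seventh) are B–D–F–A.
So we need the interval from D up to F.
3 letter names make it a third; at 3 semitones (a half step narrower than major) the quality is minor.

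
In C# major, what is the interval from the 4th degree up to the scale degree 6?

Spelling C# major: C# D# E# F# G# A# B#.
So we need the interval from F# up to A#.
Counting 3 letters and 4 half steps from F# gives a major third.

major 3rd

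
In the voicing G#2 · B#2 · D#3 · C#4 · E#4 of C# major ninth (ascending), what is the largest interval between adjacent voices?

minor seventh

Adjacent intervals: G#2→B#2 = major third; B#2→D#3 = minor third; D#3→C#4 = minor seventh; C#4→E#4 = major third.
The largest is D#3 to C#4, a minor seventh (10 semitones).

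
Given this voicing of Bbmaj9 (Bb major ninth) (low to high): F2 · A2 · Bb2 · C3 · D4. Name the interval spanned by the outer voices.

major thirteenth

The outer voices are F2 and D4.
Counting 13 letters and 21 half steps from F gives a major thirteenth.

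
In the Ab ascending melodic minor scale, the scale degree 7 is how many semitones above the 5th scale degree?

The scale is Ab Bb Cb Db Eb F G.
Eb up to G is a major third — 4 semitones.

4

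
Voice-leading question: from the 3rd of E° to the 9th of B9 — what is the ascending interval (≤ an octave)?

The 3rd of E° is G; the 9th of B9 is C#.
G up to C# is 6 semitones, a half step wider than a perfect fourth, so the interval is augmented.

augmented 4th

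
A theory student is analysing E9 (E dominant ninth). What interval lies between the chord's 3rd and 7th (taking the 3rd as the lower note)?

E dominant ninth: E, G♯, B, D, F♯.
The 3rd is G♯ and the 7th is D.
From G♯ to D: 6 semitones over a fifth = diminished.

diminished 5th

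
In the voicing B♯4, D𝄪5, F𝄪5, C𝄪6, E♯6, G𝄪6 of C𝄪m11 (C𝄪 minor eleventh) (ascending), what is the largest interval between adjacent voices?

Adjacent intervals: B♯4→D𝄪5 = major third; D𝄪5→F𝄪5 = minor third; F𝄪5→C𝄪6 = perfect fifth; C𝄪6→E♯6 = minor third; E♯6→G𝄪6 = major third.
The largest is F𝄪5 to C𝄪6, a perfect fifth (7 semitones).

perfect fifth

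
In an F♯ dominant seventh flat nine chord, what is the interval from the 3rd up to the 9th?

F♯ dominant seventh flat nine is spelled F♯–A♯–C♯–E–G.
So we need the interval from A♯ up to G.
7 letter names make it a seventh; at 9 semitones (a whole step narrower than major) the quality is diminished.

diminished 7th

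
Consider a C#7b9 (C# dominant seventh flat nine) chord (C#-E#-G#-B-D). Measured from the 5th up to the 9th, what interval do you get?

So we need the interval from G# up to D.
5 letter names make it a fifth; at 6 semitones (a half step narrower than perfect) the quality is diminished.

diminished fifth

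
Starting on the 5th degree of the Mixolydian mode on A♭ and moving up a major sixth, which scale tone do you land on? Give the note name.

C

The scale is A♭ B♭ C D♭ E♭ F G♭.
The 5th degree is E♭; a major sixth above that is C — scale degree 3.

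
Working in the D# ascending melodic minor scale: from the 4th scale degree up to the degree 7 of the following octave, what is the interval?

augmented eleventh

D# melodic minor: D# E# F# G# A# B# C##.
That puts G# below C##.
From G# to C##: 18 semitones over an eleventh = augmented.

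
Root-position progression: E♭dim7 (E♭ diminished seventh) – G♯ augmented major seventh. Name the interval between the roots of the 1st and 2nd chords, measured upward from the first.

augmented 3rd

The roots are E♭ and G♯.
3 letter names make it a third; at 5 semitones (a half step wider than major) the quality is augmented.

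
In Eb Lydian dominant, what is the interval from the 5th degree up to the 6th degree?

major 2nd

The scale runs Eb F G A Bb C Db.
5th degree = Bb; scale degree 6 = C.
Counting 2 letters and 2 half steps from Bb gives a major second.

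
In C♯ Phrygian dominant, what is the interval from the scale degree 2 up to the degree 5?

C♯ phrygian dominant: C♯ D E♯ F♯ G♯ A B.
Scale degree 2 = D; 5th degree = G♯.
4 letter names make it a fourth; at 6 semitones (a half step wider than perfect) the quality is augmented.

augmented fourth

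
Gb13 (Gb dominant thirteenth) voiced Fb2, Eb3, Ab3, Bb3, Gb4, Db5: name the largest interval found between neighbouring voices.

Adjacent intervals: Fb2→Eb3 = major seventh; Eb3→Ab3 = perfect fourth; Ab3→Bb3 = major second; Bb3→Gb4 = minor sixth; Gb4→Db5 = perfect fifth.
The largest is Fb2 to Eb3, a major seventh (11 semitones).

M7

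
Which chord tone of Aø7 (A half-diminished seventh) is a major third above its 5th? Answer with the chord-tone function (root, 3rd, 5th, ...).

Spelling the chord: A–C–Eb–G.
The 5th is Eb. A major third above Eb is G.
G is the chord's 7th.

7th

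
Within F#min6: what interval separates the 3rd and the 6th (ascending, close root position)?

augmented 4th

The chord tones of F#min6 (F# minor sixth) are F# A C# D#.
3rd = A; 6th = D#.
4 letter names make it a fourth; at 6 semitones (a half step wider than perfect) the quality is augmented.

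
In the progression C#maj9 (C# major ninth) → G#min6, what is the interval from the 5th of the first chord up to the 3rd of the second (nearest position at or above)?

minor third

C#maj9 (C# major ninth) has G# as its 5th, and G#min6 has B as its 3rd.
3 letter names make it a third; at 3 semitones (a half step narrower than major) the quality is minor.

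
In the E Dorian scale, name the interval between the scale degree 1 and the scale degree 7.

The scale runs E F# G A B C# D.
The scale degree 1 is E and the degree 7 is D.
7 letter names make it a seventh; at 10 semitones (a half step narrower than major) the quality is minor.

m7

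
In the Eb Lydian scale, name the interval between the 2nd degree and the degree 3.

major second

Eb lydian: Eb F G A Bb C D.
So we need the interval from F up to G.
Counting 2 letters and 2 half steps from F gives a major second.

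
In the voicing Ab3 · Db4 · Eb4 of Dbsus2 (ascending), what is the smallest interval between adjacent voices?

major second

Adjacent intervals: Ab3→Db4 = perfect fourth; Db4→Eb4 = major second.
The smallest is Db4 to Eb4, a major second (2 semitones).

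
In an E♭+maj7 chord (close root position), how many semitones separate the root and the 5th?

E♭+maj7 is spelled E♭, G, B, D.
E♭ to B is an augmented fifth: 8 semitones.

8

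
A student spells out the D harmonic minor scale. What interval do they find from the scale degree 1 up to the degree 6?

minor sixth

D harmonic minor: D E F G A Bb C#.
So we need the interval from D up to Bb.
D up to Bb is 8 semitones, a half step narrower than a major sixth, so the interval is minor.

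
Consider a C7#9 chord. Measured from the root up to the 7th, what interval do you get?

The chord tones of C7#9 (C dominant seventh sharp nine) are C–E–G–Bb–D#.
Root = C; 7th = Bb.
C up to Bb is 10 semitones, a half step narrower than a major seventh, so the interval is minor.

minor seventh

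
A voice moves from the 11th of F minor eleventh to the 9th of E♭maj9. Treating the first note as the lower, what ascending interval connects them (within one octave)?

The 11th of F minor eleventh is B♭; the 9th of E♭maj9 is F.
Counting 5 letters and 7 half steps from B♭ gives a perfect fifth.

perfect fifth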